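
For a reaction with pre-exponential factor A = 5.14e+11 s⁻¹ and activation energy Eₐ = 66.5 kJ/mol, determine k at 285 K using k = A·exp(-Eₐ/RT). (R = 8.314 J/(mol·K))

3.33e-01 s⁻¹

Step 1: Use the Arrhenius equation: k = A × exp(-Eₐ/RT)
Step 2: Convert Eₐ to J/mol: 66.5 kJ/mol = 66500 J/mol
Step 3: Calculate the exponent: -Eₐ/(RT) = -66500/(8.314 × 285) = -28.06511
Step 4: k = 5.14e+11 × exp(-28.06511)
Step 5: k = 5.14e+11 × 6.47855e-13 = 3.3300e-01 s⁻¹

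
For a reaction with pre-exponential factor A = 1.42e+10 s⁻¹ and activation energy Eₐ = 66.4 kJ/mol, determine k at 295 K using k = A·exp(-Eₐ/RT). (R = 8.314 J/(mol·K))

2.48e-02 s⁻¹

Step 1: Use the Arrhenius equation: k = A × exp(-Eₐ/RT)
Step 2: Convert Eₐ to J/mol: 66.4 kJ/mol = 66400 J/mol
Step 3: Calculate the exponent: -Eₐ/(RT) = -66400/(8.314 × 295) = -27.07298
Step 4: k = 1.42e+10 × exp(-27.07298)
Step 5: k = 1.42e+10 × 1.74725e-12 = 2.4811e-02 s⁻¹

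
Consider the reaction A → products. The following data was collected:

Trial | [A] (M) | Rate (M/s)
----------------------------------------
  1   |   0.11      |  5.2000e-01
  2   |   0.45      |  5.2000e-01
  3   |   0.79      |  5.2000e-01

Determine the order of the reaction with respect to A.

zeroth order (0)

Step 1: Compare trials - when concentration changes, rate stays constant.
Step 2: rate₂/rate₁ = 5.2000e-01/5.2000e-01 = 1
Step 3: [A]₂/[A]₁ = 0.45/0.11 = 4.091
Step 4: Since rate ratio ≈ (conc ratio)^0, the reaction is zeroth order.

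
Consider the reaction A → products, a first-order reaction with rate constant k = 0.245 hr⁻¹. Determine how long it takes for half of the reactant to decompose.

2.829 hr

Step 1: For a first-order reaction, t₁/₂ = ln(2)/k
Step 2: t₁/₂ = ln(2)/0.245
Step 3: t₁/₂ = 0.6931/0.245 = 2.829 hr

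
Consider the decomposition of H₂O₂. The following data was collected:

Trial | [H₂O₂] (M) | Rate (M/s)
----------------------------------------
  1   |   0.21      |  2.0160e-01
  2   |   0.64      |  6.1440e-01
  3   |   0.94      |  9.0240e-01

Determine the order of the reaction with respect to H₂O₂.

first order (1)

Step 1: Compare trials to find order n where rate₂/rate₁ = ([H₂O₂]₂/[H₂O₂]₁)^n
Step 2: rate₂/rate₁ = 6.1440e-01/2.0160e-01 = 3.048
Step 3: [H₂O₂]₂/[H₂O₂]₁ = 0.64/0.21 = 3.048
Step 4: n = ln(3.048)/ln(3.048) = 1.00 ≈ 1
Step 5: The reaction is first order in H₂O₂.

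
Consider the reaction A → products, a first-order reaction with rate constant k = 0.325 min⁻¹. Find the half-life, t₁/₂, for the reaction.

2.133 min

Step 1: For a first-order reaction, t₁/₂ = ln(2)/k
Step 2: t₁/₂ = ln(2)/0.325
Step 3: t₁/₂ = 0.6931/0.325 = 2.133 min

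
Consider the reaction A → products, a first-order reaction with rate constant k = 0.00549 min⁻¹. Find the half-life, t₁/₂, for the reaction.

126.3 min

Step 1: For a first-order reaction, t₁/₂ = ln(2)/k
Step 2: t₁/₂ = ln(2)/0.00549
Step 3: t₁/₂ = 0.6931/0.00549 = 126.3 min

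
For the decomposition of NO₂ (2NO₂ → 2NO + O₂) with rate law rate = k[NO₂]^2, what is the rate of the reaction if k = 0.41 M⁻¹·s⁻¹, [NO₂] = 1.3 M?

0.6929 M/s

Step 1: Identify the rate law: rate = k[NO₂]^2
Step 2: Substitute values: rate = 0.41 × (1.3)^2
Step 3: Calculate: rate = 0.41 × 1.69 = 0.6929 M/s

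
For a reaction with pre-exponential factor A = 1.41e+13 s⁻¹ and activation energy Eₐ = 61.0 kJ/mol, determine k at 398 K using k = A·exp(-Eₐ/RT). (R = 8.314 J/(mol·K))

1.39e+05 s⁻¹

Step 1: Use the Arrhenius equation: k = A × exp(-Eₐ/RT)
Step 2: Convert Eₐ to J/mol: 61.0 kJ/mol = 61000 J/mol
Step 3: Calculate the exponent: -Eₐ/(RT) = -61000/(8.314 × 398) = -18.43473
Step 4: k = 1.41e+13 × exp(-18.43473)
Step 5: k = 1.41e+13 × 9.86049e-09 = 1.3903e+05 s⁻¹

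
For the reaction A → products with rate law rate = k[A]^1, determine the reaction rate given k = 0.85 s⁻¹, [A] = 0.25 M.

0.2125 M/s

Step 1: Identify the rate law: rate = k[A]^1
Step 2: Substitute values: rate = 0.85 × (0.25)^1
Step 3: Calculate: rate = 0.85 × 0.25 = 0.2125 M/s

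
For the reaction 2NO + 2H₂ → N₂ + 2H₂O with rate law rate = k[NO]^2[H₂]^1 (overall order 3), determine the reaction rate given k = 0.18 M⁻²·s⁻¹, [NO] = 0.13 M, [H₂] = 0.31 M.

0.000943 M/s

Step 1: The rate law is rate = k[NO]^2[H₂]^1, overall order = 2+1 = 3
Step 2: Substitute values: rate = 0.18 × (0.13)^2 × (0.31)^1
Step 3: rate = 0.18 × 0.0169 × 0.31 = 0.00094302 M/s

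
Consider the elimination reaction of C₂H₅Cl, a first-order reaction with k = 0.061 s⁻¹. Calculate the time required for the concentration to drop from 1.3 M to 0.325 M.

22.73 s

Step 1: For first-order: t = ln([C₂H₅Cl]₀/[C₂H₅Cl])/k
Step 2: t = ln(1.3/0.325)/0.061
Step 3: t = ln(4)/0.061
Step 4: t = 1.386/0.061 = 22.73 s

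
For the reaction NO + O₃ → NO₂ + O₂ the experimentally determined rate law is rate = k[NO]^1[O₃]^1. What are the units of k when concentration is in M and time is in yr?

M⁻¹·yr⁻¹

Step 1: Overall order = 1 + 1 = 2.
Step 2: rate has units M·yr⁻¹; [NO]^1[O₃]^1 has units M^2.
Step 3: k = rate/([NO]^1[O₃]^1), so units of k = M^(1-2)·yr⁻¹ = M⁻¹·yr⁻¹.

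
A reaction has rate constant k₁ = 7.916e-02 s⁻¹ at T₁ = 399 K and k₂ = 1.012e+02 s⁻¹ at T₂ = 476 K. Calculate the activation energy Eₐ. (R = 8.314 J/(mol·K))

146.7 kJ/mol

Step 1: Use the two-temperature Arrhenius form: ln(k₂/k₁) = -Eₐ/R × (1/T₂ - 1/T₁)
Step 2: ln(k₂/k₁) = ln(1.012e+02/7.916e-02) = ln(1278.42) = 7.15338
Step 3: 1/T₂ - 1/T₁ = 1/476 - 1/399 = -4.054253e-04 K⁻¹
Step 4: Eₐ = -R × ln(k₂/k₁) / (1/T₂ - 1/T₁) = -8.314 × 7.15338 / -4.054253e-04
Step 5: Eₐ = 1.4669e+05 J/mol = 146.7 kJ/mol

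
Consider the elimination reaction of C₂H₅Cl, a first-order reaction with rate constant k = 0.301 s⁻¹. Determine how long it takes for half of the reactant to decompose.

2.303 s

Step 1: For a first-order reaction, t₁/₂ = ln(2)/k
Step 2: t₁/₂ = ln(2)/0.301
Step 3: t₁/₂ = 0.6931/0.301 = 2.303 s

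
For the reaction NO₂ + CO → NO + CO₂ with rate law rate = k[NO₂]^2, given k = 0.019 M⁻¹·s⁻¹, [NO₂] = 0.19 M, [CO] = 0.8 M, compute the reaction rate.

0.0006859 M/s

Step 1: The rate law is rate = k[NO₂]^2
Step 2: Note that the rate does not depend on [CO] (zero order in CO).
Step 3: rate = 0.019 × (0.19)^2 = 0.0006859 M/s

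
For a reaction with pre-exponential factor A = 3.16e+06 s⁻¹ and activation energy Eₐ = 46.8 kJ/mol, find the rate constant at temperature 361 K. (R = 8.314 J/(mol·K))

5.34e-01 s⁻¹

Step 1: Use the Arrhenius equation: k = A × exp(-Eₐ/RT)
Step 2: Convert Eₐ to J/mol: 46.8 kJ/mol = 46800 J/mol
Step 3: Calculate the exponent: -Eₐ/(RT) = -46800/(8.314 × 361) = -15.59296
Step 4: k = 3.16e+06 × exp(-15.59296)
Step 5: k = 3.16e+06 × 1.69069e-07 = 5.3426e-01 s⁻¹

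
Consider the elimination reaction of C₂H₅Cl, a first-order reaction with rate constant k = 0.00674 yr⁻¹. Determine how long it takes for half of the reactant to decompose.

102.8 yr

Step 1: For a first-order reaction, t₁/₂ = ln(2)/k
Step 2: t₁/₂ = ln(2)/0.00674
Step 3: t₁/₂ = 0.6931/0.00674 = 102.8 yr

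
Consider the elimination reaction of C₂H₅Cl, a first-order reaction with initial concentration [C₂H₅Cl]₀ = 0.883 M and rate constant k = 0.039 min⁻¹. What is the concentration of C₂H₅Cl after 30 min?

0.2741 M

Step 1: For a first-order reaction: [C₂H₅Cl] = [C₂H₅Cl]₀ × e^(-kt)
Step 2: [C₂H₅Cl] = 0.883 × e^(-0.039 × 30)
Step 3: [C₂H₅Cl] = 0.883 × e^(-1.17)
Step 4: [C₂H₅Cl] = 0.883 × 0.310367 = 0.2741 M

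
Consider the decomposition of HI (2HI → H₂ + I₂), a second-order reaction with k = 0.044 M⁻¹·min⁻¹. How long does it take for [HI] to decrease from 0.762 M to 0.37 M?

31.6 min

Step 1: For second-order: t = (1/[HI] - 1/[HI]₀)/k
Step 2: t = (1/0.37 - 1/0.762)/0.044
Step 3: t = (2.703 - 1.312)/0.044
Step 4: t = 1.39/0.044 = 31.6 min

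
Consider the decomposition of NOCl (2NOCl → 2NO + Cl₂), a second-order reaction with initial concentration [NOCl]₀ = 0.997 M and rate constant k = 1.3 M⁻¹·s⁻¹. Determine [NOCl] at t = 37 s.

0.02037 M

Step 1: For a second-order reaction: 1/[NOCl] = 1/[NOCl]₀ + kt
Step 2: 1/[NOCl] = 1/0.997 + 1.3 × 37
Step 3: 1/[NOCl] = 1.003 + 48.1 = 49.1
Step 4: [NOCl] = 1/49.1 = 0.02037 M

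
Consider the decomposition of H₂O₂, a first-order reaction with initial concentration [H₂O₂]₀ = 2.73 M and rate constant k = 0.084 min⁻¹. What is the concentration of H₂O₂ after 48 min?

0.04843 M

Step 1: For a first-order reaction: [H₂O₂] = [H₂O₂]₀ × e^(-kt)
Step 2: [H₂O₂] = 2.73 × e^(-0.084 × 48)
Step 3: [H₂O₂] = 2.73 × e^(-4.032)
Step 4: [H₂O₂] = 2.73 × 0.0177388 = 0.04843 M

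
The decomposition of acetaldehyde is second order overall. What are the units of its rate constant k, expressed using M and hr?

M⁻¹·hr⁻¹

Step 1: For overall order n, rate = k × (concentration)^n.
Step 2: Rate has units M·hr⁻¹; concentration term has units M^2.
Step 3: k = rate / (concentration)^n, so units of k = M^(1-2)·hr⁻¹ = M⁻¹·hr⁻¹.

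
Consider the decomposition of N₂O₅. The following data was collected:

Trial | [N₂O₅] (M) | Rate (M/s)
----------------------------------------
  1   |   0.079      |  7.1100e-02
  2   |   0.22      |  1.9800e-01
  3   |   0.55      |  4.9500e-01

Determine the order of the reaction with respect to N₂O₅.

first order (1)

Step 1: Compare trials to find order n where rate₂/rate₁ = ([N₂O₅]₂/[N₂O₅]₁)^n
Step 2: rate₂/rate₁ = 1.9800e-01/7.1100e-02 = 2.785
Step 3: [N₂O₅]₂/[N₂O₅]₁ = 0.22/0.079 = 2.785
Step 4: n = ln(2.785)/ln(2.785) = 1.00 ≈ 1
Step 5: The reaction is first order in N₂O₅.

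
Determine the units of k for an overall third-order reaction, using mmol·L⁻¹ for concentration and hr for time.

(mmol·L⁻¹)⁻²·hr⁻¹

Step 1: For overall order n, rate = k × (concentration)^n.
Step 2: Rate has units mmol·L⁻¹·hr⁻¹; concentration term has units (mmol·L⁻¹)^3.
Step 3: k = rate / (concentration)^n, so units of k = (mmol·L⁻¹)^(1-3)·hr⁻¹ = (mmol·L⁻¹)⁻²·hr⁻¹.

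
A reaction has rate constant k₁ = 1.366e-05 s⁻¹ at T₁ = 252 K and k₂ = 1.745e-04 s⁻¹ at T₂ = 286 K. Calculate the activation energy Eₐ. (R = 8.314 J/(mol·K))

44.9 kJ/mol

Step 1: Use the two-temperature Arrhenius form: ln(k₂/k₁) = -Eₐ/R × (1/T₂ - 1/T₁)
Step 2: ln(k₂/k₁) = ln(1.745e-04/1.366e-05) = ln(12.7745) = 2.54745
Step 3: 1/T₂ - 1/T₁ = 1/286 - 1/252 = -4.717505e-04 K⁻¹
Step 4: Eₐ = -R × ln(k₂/k₁) / (1/T₂ - 1/T₁) = -8.314 × 2.54745 / -4.717505e-04
Step 5: Eₐ = 4.4896e+04 J/mol = 44.9 kJ/mol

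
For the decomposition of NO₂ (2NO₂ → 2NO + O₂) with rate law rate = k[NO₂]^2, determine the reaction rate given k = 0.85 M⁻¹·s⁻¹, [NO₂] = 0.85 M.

0.6141 M/s

Step 1: Identify the rate law: rate = k[NO₂]^2
Step 2: Substitute values: rate = 0.85 × (0.85)^2
Step 3: Calculate: rate = 0.85 × 0.7225 = 0.614125 M/s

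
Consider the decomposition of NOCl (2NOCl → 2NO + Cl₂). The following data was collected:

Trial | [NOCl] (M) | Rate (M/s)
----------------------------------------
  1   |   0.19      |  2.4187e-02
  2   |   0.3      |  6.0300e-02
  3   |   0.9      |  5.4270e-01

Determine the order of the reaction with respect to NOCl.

second order (2)

Step 1: Compare trials to find order n where rate₂/rate₁ = ([NOCl]₂/[NOCl]₁)^n
Step 2: rate₂/rate₁ = 6.0300e-02/2.4187e-02 = 2.493
Step 3: [NOCl]₂/[NOCl]₁ = 0.3/0.19 = 1.579
Step 4: n = ln(2.493)/ln(1.579) = 2.00 ≈ 2
Step 5: The reaction is second order in NOCl.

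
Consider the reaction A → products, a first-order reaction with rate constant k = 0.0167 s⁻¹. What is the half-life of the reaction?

41.51 s

Step 1: For a first-order reaction, t₁/₂ = ln(2)/k
Step 2: t₁/₂ = ln(2)/0.0167
Step 3: t₁/₂ = 0.6931/0.0167 = 41.51 s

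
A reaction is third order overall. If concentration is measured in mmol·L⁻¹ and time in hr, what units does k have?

(mmol·L⁻¹)⁻²·hr⁻¹

Step 1: For overall order n, rate = k × (concentration)^n.
Step 2: Rate has units mmol·L⁻¹·hr⁻¹; concentration term has units (mmol·L⁻¹)^3.
Step 3: k = rate / (concentration)^n, so units of k = (mmol·L⁻¹)^(1-3)·hr⁻¹ = (mmol·L⁻¹)⁻²·hr⁻¹.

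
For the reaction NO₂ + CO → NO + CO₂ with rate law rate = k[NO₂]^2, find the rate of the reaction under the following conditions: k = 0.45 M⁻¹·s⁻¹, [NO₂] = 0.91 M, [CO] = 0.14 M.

0.3726 M/s

Step 1: The rate law is rate = k[NO₂]^2
Step 2: Note that the rate does not depend on [CO] (zero order in CO).
Step 3: rate = 0.45 × (0.91)^2 = 0.372645 M/s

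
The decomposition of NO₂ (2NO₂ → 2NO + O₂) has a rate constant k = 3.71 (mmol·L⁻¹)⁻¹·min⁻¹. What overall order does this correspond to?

second order (2)

Step 1: The units of k for an nth-order reaction are (concentration)^(1-n)·(time)⁻¹.
Step 2: Here k has units (mmol·L⁻¹)⁻¹·min⁻¹, so the concentration exponent is -1.
Step 3: 1 - n = -1 ⇒ n = 2. The reaction is second order.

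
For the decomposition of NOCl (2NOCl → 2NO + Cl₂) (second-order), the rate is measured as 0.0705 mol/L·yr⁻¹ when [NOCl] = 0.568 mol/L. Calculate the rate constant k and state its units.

0.2185 (mol/L)⁻¹·yr⁻¹

Step 1: rate = k[NOCl]^2, so k = rate / [NOCl]^2.
Step 2: k = 0.0705 / (0.568)^2 = 0.0705 / 0.3226.
Step 3: k = 0.2185 (mol/L)⁻¹·yr⁻¹.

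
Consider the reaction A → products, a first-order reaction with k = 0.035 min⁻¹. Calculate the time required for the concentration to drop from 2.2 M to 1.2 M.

17.32 min

Step 1: For first-order: t = ln([A]₀/[A])/k
Step 2: t = ln(2.2/1.2)/0.035
Step 3: t = ln(1.833)/0.035
Step 4: t = 0.6061/0.035 = 17.32 min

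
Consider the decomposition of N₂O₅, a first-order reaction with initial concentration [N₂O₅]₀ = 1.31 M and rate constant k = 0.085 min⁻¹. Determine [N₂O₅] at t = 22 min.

0.2019 M

Step 1: For a first-order reaction: [N₂O₅] = [N₂O₅]₀ × e^(-kt)
Step 2: [N₂O₅] = 1.31 × e^(-0.085 × 22)
Step 3: [N₂O₅] = 1.31 × e^(-1.87)
Step 4: [N₂O₅] = 1.31 × 0.154124 = 0.2019 M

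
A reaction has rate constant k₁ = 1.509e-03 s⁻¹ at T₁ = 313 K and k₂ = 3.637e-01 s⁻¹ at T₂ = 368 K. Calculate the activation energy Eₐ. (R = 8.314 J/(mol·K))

95.5 kJ/mol

Step 1: Use the two-temperature Arrhenius form: ln(k₂/k₁) = -Eₐ/R × (1/T₂ - 1/T₁)
Step 2: ln(k₂/k₁) = ln(3.637e-01/1.509e-03) = ln(241.021) = 5.48488
Step 3: 1/T₂ - 1/T₁ = 1/368 - 1/313 = -4.774969e-04 K⁻¹
Step 4: Eₐ = -R × ln(k₂/k₁) / (1/T₂ - 1/T₁) = -8.314 × 5.48488 / -4.774969e-04
Step 5: Eₐ = 9.5501e+04 J/mol = 95.5 kJ/mol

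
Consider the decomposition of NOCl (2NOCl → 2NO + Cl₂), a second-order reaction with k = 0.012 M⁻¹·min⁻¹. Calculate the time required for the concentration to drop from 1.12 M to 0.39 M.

139.3 min

Step 1: For second-order: t = (1/[NOCl] - 1/[NOCl]₀)/k
Step 2: t = (1/0.39 - 1/1.12)/0.012
Step 3: t = (2.564 - 0.8929)/0.012
Step 4: t = 1.671/0.012 = 139.3 min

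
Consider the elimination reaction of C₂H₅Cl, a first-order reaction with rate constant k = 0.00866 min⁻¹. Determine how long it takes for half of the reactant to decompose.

80.04 min

Step 1: For a first-order reaction, t₁/₂ = ln(2)/k
Step 2: t₁/₂ = ln(2)/0.00866
Step 3: t₁/₂ = 0.6931/0.00866 = 80.04 min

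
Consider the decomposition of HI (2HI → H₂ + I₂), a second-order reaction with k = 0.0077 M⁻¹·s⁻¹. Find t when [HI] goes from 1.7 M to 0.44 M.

218.8 s

Step 1: For second-order: t = (1/[HI] - 1/[HI]₀)/k
Step 2: t = (1/0.44 - 1/1.7)/0.0077
Step 3: t = (2.273 - 0.5882)/0.0077
Step 4: t = 1.684/0.0077 = 218.8 s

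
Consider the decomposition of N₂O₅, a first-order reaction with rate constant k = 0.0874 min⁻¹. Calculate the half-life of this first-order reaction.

7.931 min

Step 1: For a first-order reaction, t₁/₂ = ln(2)/k
Step 2: t₁/₂ = ln(2)/0.0874
Step 3: t₁/₂ = 0.6931/0.0874 = 7.931 min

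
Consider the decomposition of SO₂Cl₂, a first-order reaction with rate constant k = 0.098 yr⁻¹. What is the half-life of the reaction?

7.073 yr

Step 1: For a first-order reaction, t₁/₂ = ln(2)/k
Step 2: t₁/₂ = ln(2)/0.098
Step 3: t₁/₂ = 0.6931/0.098 = 7.073 yr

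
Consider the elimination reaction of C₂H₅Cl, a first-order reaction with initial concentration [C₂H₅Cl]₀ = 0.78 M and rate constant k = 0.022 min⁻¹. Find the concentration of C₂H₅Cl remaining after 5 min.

0.6988 M

Step 1: For a first-order reaction: [C₂H₅Cl] = [C₂H₅Cl]₀ × e^(-kt)
Step 2: [C₂H₅Cl] = 0.78 × e^(-0.022 × 5)
Step 3: [C₂H₅Cl] = 0.78 × e^(-0.11)
Step 4: [C₂H₅Cl] = 0.78 × 0.895834 = 0.6988 M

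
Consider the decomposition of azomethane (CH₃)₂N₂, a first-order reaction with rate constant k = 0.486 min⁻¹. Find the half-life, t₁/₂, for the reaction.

1.426 min

Step 1: For a first-order reaction, t₁/₂ = ln(2)/k
Step 2: t₁/₂ = ln(2)/0.486
Step 3: t₁/₂ = 0.6931/0.486 = 1.426 min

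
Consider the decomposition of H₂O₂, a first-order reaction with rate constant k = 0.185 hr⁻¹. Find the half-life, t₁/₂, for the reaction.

3.747 hr

Step 1: For a first-order reaction, t₁/₂ = ln(2)/k
Step 2: t₁/₂ = ln(2)/0.185
Step 3: t₁/₂ = 0.6931/0.185 = 3.747 hr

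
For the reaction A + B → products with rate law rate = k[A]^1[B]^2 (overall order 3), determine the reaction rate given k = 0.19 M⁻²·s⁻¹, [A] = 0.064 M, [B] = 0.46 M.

0.002573 M/s

Step 1: The rate law is rate = k[A]^1[B]^2, overall order = 1+2 = 3
Step 2: Substitute values: rate = 0.19 × (0.064)^1 × (0.46)^2
Step 3: rate = 0.19 × 0.064 × 0.2116 = 0.00257306 M/s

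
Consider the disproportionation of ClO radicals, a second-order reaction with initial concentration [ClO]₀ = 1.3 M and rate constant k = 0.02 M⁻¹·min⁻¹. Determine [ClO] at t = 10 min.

1.032 M

Step 1: For a second-order reaction: 1/[ClO] = 1/[ClO]₀ + kt
Step 2: 1/[ClO] = 1/1.3 + 0.02 × 10
Step 3: 1/[ClO] = 0.7692 + 0.2 = 0.9692
Step 4: [ClO] = 1/0.9692 = 1.032 M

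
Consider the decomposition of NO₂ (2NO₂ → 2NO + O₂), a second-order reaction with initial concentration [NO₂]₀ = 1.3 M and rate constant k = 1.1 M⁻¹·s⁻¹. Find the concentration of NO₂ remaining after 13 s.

0.06636 M

Step 1: For a second-order reaction: 1/[NO₂] = 1/[NO₂]₀ + kt
Step 2: 1/[NO₂] = 1/1.3 + 1.1 × 13
Step 3: 1/[NO₂] = 0.7692 + 14.3 = 15.07
Step 4: [NO₂] = 1/15.07 = 0.06636 M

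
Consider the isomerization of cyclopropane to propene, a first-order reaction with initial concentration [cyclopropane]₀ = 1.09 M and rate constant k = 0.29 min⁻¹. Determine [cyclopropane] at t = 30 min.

0.0001816 M

Step 1: For a first-order reaction: [cyclopropane] = [cyclopropane]₀ × e^(-kt)
Step 2: [cyclopropane] = 1.09 × e^(-0.29 × 30)
Step 3: [cyclopropane] = 1.09 × e^(-8.7)
Step 4: [cyclopropane] = 1.09 × 0.000166586 = 0.0001816 M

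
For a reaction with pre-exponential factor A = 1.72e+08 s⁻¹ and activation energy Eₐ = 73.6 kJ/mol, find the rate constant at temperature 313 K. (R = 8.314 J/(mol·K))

8.96e-05 s⁻¹

Step 1: Use the Arrhenius equation: k = A × exp(-Eₐ/RT)
Step 2: Convert Eₐ to J/mol: 73.6 kJ/mol = 73600 J/mol
Step 3: Calculate the exponent: -Eₐ/(RT) = -73600/(8.314 × 313) = -28.28287
Step 4: k = 1.72e+08 × exp(-28.28287)
Step 5: k = 1.72e+08 × 5.21081e-13 = 8.9626e-05 s⁻¹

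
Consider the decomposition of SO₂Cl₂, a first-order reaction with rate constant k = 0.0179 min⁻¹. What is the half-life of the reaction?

38.72 min

Step 1: For a first-order reaction, t₁/₂ = ln(2)/k
Step 2: t₁/₂ = ln(2)/0.0179
Step 3: t₁/₂ = 0.6931/0.0179 = 38.72 min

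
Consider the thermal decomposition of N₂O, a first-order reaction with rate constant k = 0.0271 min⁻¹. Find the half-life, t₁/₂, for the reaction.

25.58 min

Step 1: For a first-order reaction, t₁/₂ = ln(2)/k
Step 2: t₁/₂ = ln(2)/0.0271
Step 3: t₁/₂ = 0.6931/0.0271 = 25.58 min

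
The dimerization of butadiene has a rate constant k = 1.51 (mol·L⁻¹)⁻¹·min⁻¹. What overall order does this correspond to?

second order (2)

Step 1: The units of k for an nth-order reaction are (concentration)^(1-n)·(time)⁻¹.
Step 2: Here k has units (mol·L⁻¹)⁻¹·min⁻¹, so the concentration exponent is -1.
Step 3: 1 - n = -1 ⇒ n = 2. The reaction is second order.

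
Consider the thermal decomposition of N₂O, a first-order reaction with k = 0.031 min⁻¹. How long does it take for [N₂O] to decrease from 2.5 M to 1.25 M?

22.36 min

Step 1: For first-order: t = ln([N₂O]₀/[N₂O])/k
Step 2: t = ln(2.5/1.25)/0.031
Step 3: t = ln(2)/0.031
Step 4: t = 0.6931/0.031 = 22.36 min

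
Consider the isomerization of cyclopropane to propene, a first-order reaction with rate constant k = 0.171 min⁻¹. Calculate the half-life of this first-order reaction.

4.053 min

Step 1: For a first-order reaction, t₁/₂ = ln(2)/k
Step 2: t₁/₂ = ln(2)/0.171
Step 3: t₁/₂ = 0.6931/0.171 = 4.053 min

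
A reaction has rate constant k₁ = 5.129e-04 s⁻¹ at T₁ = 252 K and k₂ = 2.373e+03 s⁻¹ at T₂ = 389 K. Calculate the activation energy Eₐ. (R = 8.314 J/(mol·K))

91.3 kJ/mol

Step 1: Use the two-temperature Arrhenius form: ln(k₂/k₁) = -Eₐ/R × (1/T₂ - 1/T₁)
Step 2: ln(k₂/k₁) = ln(2.373e+03/5.129e-04) = ln(4.62663e+06) = 15.3473
Step 3: 1/T₂ - 1/T₁ = 1/389 - 1/252 = -1.397560e-03 K⁻¹
Step 4: Eₐ = -R × ln(k₂/k₁) / (1/T₂ - 1/T₁) = -8.314 × 15.3473 / -1.397560e-03
Step 5: Eₐ = 9.1300e+04 J/mol = 91.3 kJ/mol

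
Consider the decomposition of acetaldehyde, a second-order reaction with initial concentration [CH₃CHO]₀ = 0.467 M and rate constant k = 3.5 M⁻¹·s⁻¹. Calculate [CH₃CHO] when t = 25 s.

0.01116 M

Step 1: For a second-order reaction: 1/[CH₃CHO] = 1/[CH₃CHO]₀ + kt
Step 2: 1/[CH₃CHO] = 1/0.467 + 3.5 × 25
Step 3: 1/[CH₃CHO] = 2.141 + 87.5 = 89.64
Step 4: [CH₃CHO] = 1/89.64 = 0.01116 M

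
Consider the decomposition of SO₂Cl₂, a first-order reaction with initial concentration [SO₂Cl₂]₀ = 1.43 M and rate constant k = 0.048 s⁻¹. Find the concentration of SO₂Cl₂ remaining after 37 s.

0.2421 M

Step 1: For a first-order reaction: [SO₂Cl₂] = [SO₂Cl₂]₀ × e^(-kt)
Step 2: [SO₂Cl₂] = 1.43 × e^(-0.048 × 37)
Step 3: [SO₂Cl₂] = 1.43 × e^(-1.776)
Step 4: [SO₂Cl₂] = 1.43 × 0.169314 = 0.2421 M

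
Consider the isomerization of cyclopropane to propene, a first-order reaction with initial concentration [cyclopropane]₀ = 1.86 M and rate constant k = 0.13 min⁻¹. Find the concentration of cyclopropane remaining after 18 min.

0.1792 M

Step 1: For a first-order reaction: [cyclopropane] = [cyclopropane]₀ × e^(-kt)
Step 2: [cyclopropane] = 1.86 × e^(-0.13 × 18)
Step 3: [cyclopropane] = 1.86 × e^(-2.34)
Step 4: [cyclopropane] = 1.86 × 0.0963276 = 0.1792 M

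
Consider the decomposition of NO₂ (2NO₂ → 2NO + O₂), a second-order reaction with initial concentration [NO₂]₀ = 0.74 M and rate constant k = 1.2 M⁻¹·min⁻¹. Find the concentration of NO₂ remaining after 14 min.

0.05509 M

Step 1: For a second-order reaction: 1/[NO₂] = 1/[NO₂]₀ + kt
Step 2: 1/[NO₂] = 1/0.74 + 1.2 × 14
Step 3: 1/[NO₂] = 1.351 + 16.8 = 18.15
Step 4: [NO₂] = 1/18.15 = 0.05509 M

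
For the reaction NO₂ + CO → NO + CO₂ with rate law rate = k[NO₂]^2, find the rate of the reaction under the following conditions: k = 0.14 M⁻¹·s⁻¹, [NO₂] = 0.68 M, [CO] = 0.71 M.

0.06474 M/s

Step 1: The rate law is rate = k[NO₂]^2
Step 2: Note that the rate does not depend on [CO] (zero order in CO).
Step 3: rate = 0.14 × (0.68)^2 = 0.064736 M/s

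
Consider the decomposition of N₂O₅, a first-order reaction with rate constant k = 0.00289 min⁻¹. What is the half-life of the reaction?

239.8 min

Step 1: For a first-order reaction, t₁/₂ = ln(2)/k
Step 2: t₁/₂ = ln(2)/0.00289
Step 3: t₁/₂ = 0.6931/0.00289 = 239.8 min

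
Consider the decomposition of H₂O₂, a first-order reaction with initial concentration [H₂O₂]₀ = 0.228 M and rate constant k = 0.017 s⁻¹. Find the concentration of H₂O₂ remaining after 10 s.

0.1924 M

Step 1: For a first-order reaction: [H₂O₂] = [H₂O₂]₀ × e^(-kt)
Step 2: [H₂O₂] = 0.228 × e^(-0.017 × 10)
Step 3: [H₂O₂] = 0.228 × e^(-0.17)
Step 4: [H₂O₂] = 0.228 × 0.843665 = 0.1924 M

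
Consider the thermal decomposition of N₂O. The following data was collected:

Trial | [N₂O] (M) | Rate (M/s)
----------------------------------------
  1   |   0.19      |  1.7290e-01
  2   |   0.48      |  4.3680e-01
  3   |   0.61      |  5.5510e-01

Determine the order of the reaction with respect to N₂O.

first order (1)

Step 1: Compare trials to find order n where rate₂/rate₁ = ([N₂O]₂/[N₂O]₁)^n
Step 2: rate₂/rate₁ = 4.3680e-01/1.7290e-01 = 2.526
Step 3: [N₂O]₂/[N₂O]₁ = 0.48/0.19 = 2.526
Step 4: n = ln(2.526)/ln(2.526) = 1.00 ≈ 1
Step 5: The reaction is first order in N₂O.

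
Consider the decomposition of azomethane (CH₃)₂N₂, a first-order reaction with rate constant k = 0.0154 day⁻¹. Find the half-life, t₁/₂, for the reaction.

45.01 day

Step 1: For a first-order reaction, t₁/₂ = ln(2)/k
Step 2: t₁/₂ = ln(2)/0.0154
Step 3: t₁/₂ = 0.6931/0.0154 = 45.01 day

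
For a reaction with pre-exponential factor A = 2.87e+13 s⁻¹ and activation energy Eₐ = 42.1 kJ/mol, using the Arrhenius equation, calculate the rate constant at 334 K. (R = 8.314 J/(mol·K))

7.47e+06 s⁻¹

Step 1: Use the Arrhenius equation: k = A × exp(-Eₐ/RT)
Step 2: Convert Eₐ to J/mol: 42.1 kJ/mol = 42100 J/mol
Step 3: Calculate the exponent: -Eₐ/(RT) = -42100/(8.314 × 334) = -15.16092
Step 4: k = 2.87e+13 × exp(-15.16092)
Step 5: k = 2.87e+13 × 2.60433e-07 = 7.4744e+06 s⁻¹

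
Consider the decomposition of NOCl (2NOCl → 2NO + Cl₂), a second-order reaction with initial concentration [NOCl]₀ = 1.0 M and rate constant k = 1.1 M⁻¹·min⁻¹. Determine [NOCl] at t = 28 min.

0.03145 M

Step 1: For a second-order reaction: 1/[NOCl] = 1/[NOCl]₀ + kt
Step 2: 1/[NOCl] = 1/1.0 + 1.1 × 28
Step 3: 1/[NOCl] = 1 + 30.8 = 31.8
Step 4: [NOCl] = 1/31.8 = 0.03145 M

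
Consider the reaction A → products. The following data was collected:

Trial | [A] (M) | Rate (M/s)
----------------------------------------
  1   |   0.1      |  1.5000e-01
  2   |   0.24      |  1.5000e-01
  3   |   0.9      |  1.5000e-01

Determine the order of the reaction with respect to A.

zeroth order (0)

Step 1: Compare trials - when concentration changes, rate stays constant.
Step 2: rate₂/rate₁ = 1.5000e-01/1.5000e-01 = 1
Step 3: [A]₂/[A]₁ = 0.24/0.1 = 2.4
Step 4: Since rate ratio ≈ (conc ratio)^0, the reaction is zeroth order.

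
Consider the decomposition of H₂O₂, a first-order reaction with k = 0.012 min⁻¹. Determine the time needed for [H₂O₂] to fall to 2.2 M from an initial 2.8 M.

20.1 min

Step 1: For first-order: t = ln([H₂O₂]₀/[H₂O₂])/k
Step 2: t = ln(2.8/2.2)/0.012
Step 3: t = ln(1.273)/0.012
Step 4: t = 0.2412/0.012 = 20.1 min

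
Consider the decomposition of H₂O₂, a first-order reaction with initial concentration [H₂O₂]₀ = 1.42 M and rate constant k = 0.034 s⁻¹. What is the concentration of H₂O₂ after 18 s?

0.77 M

Step 1: For a first-order reaction: [H₂O₂] = [H₂O₂]₀ × e^(-kt)
Step 2: [H₂O₂] = 1.42 × e^(-0.034 × 18)
Step 3: [H₂O₂] = 1.42 × e^(-0.612)
Step 4: [H₂O₂] = 1.42 × 0.542265 = 0.77 M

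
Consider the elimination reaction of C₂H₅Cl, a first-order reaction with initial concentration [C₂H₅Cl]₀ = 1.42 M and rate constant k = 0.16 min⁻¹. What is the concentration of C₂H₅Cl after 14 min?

0.1512 M

Step 1: For a first-order reaction: [C₂H₅Cl] = [C₂H₅Cl]₀ × e^(-kt)
Step 2: [C₂H₅Cl] = 1.42 × e^(-0.16 × 14)
Step 3: [C₂H₅Cl] = 1.42 × e^(-2.24)
Step 4: [C₂H₅Cl] = 1.42 × 0.106459 = 0.1512 M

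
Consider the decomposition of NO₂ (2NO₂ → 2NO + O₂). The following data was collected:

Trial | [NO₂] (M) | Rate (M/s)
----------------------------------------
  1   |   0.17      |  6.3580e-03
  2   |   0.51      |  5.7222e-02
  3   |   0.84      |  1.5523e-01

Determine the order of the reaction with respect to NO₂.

second order (2)

Step 1: Compare trials to find order n where rate₂/rate₁ = ([NO₂]₂/[NO₂]₁)^n
Step 2: rate₂/rate₁ = 5.7222e-02/6.3580e-03 = 9
Step 3: [NO₂]₂/[NO₂]₁ = 0.51/0.17 = 3
Step 4: n = ln(9)/ln(3) = 2.00 ≈ 2
Step 5: The reaction is second order in NO₂.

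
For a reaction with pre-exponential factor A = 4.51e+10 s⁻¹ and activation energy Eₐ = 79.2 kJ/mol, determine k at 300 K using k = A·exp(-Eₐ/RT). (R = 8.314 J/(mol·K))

7.31e-04 s⁻¹

Step 1: Use the Arrhenius equation: k = A × exp(-Eₐ/RT)
Step 2: Convert Eₐ to J/mol: 79.2 kJ/mol = 79200 J/mol
Step 3: Calculate the exponent: -Eₐ/(RT) = -79200/(8.314 × 300) = -31.75367
Step 4: k = 4.51e+10 × exp(-31.75367)
Step 5: k = 4.51e+10 × 1.62015e-14 = 7.3069e-04 s⁻¹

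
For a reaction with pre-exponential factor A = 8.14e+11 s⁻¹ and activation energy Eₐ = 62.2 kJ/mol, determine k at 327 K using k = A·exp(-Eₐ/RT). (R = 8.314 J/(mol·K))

9.43e+01 s⁻¹

Step 1: Use the Arrhenius equation: k = A × exp(-Eₐ/RT)
Step 2: Convert Eₐ to J/mol: 62.2 kJ/mol = 62200 J/mol
Step 3: Calculate the exponent: -Eₐ/(RT) = -62200/(8.314 × 327) = -22.87877
Step 4: k = 8.14e+11 × exp(-22.87877)
Step 5: k = 8.14e+11 × 1.15845e-10 = 9.4298e+01 s⁻¹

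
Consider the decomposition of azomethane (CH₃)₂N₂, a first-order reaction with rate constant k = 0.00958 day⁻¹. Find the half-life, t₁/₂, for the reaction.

72.35 day

Step 1: For a first-order reaction, t₁/₂ = ln(2)/k
Step 2: t₁/₂ = ln(2)/0.00958
Step 3: t₁/₂ = 0.6931/0.00958 = 72.35 day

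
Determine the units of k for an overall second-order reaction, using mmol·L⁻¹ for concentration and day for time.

(mmol·L⁻¹)⁻¹·day⁻¹

Step 1: For overall order n, rate = k × (concentration)^n.
Step 2: Rate has units mmol·L⁻¹·day⁻¹; concentration term has units (mmol·L⁻¹)^2.
Step 3: k = rate / (concentration)^n, so units of k = (mmol·L⁻¹)^(1-2)·day⁻¹ = (mmol·L⁻¹)⁻¹·day⁻¹.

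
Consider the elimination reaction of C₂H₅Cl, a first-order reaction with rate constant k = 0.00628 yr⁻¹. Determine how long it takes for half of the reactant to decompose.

110.4 yr

Step 1: For a first-order reaction, t₁/₂ = ln(2)/k
Step 2: t₁/₂ = ln(2)/0.00628
Step 3: t₁/₂ = 0.6931/0.00628 = 110.4 yr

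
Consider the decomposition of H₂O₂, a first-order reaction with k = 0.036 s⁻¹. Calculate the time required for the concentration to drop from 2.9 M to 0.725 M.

38.51 s

Step 1: For first-order: t = ln([H₂O₂]₀/[H₂O₂])/k
Step 2: t = ln(2.9/0.725)/0.036
Step 3: t = ln(4)/0.036
Step 4: t = 1.386/0.036 = 38.51 s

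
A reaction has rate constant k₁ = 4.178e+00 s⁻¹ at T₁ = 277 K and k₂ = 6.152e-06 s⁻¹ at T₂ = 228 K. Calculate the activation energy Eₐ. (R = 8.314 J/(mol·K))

143.9 kJ/mol

Step 1: Use the two-temperature Arrhenius form: ln(k₂/k₁) = -Eₐ/R × (1/T₂ - 1/T₁)
Step 2: ln(k₂/k₁) = ln(6.152e-06/4.178e+00) = ln(1.47247e-06) = -13.4286
Step 3: 1/T₂ - 1/T₁ = 1/228 - 1/277 = 7.758566e-04 K⁻¹
Step 4: Eₐ = -R × ln(k₂/k₁) / (1/T₂ - 1/T₁) = -8.314 × -13.4286 / 7.758566e-04
Step 5: Eₐ = 1.4390e+05 J/mol = 143.9 kJ/mol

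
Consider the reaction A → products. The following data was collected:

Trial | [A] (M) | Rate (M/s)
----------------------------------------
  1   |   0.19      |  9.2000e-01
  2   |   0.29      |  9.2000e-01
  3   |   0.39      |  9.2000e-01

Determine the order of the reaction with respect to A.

zeroth order (0)

Step 1: Compare trials - when concentration changes, rate stays constant.
Step 2: rate₂/rate₁ = 9.2000e-01/9.2000e-01 = 1
Step 3: [A]₂/[A]₁ = 0.29/0.19 = 1.526
Step 4: Since rate ratio ≈ (conc ratio)^0, the reaction is zeroth order.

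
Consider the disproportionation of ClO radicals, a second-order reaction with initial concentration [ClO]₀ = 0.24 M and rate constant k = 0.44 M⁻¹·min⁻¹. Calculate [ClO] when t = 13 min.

0.1011 M

Step 1: For a second-order reaction: 1/[ClO] = 1/[ClO]₀ + kt
Step 2: 1/[ClO] = 1/0.24 + 0.44 × 13
Step 3: 1/[ClO] = 4.167 + 5.72 = 9.887
Step 4: [ClO] = 1/9.887 = 0.1011 M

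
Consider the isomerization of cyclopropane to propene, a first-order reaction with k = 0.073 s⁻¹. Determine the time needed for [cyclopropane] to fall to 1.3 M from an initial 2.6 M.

9.495 s

Step 1: For first-order: t = ln([cyclopropane]₀/[cyclopropane])/k
Step 2: t = ln(2.6/1.3)/0.073
Step 3: t = ln(2)/0.073
Step 4: t = 0.6931/0.073 = 9.495 s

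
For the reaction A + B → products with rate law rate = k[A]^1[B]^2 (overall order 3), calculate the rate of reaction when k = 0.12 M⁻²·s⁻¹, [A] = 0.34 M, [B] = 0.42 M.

0.007197 M/s

Step 1: The rate law is rate = k[A]^1[B]^2, overall order = 1+2 = 3
Step 2: Substitute values: rate = 0.12 × (0.34)^1 × (0.42)^2
Step 3: rate = 0.12 × 0.34 × 0.1764 = 0.00719712 M/s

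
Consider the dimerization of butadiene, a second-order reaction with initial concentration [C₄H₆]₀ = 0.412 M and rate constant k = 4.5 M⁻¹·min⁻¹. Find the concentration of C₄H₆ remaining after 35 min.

0.006253 M

Step 1: For a second-order reaction: 1/[C₄H₆] = 1/[C₄H₆]₀ + kt
Step 2: 1/[C₄H₆] = 1/0.412 + 4.5 × 35
Step 3: 1/[C₄H₆] = 2.427 + 157.5 = 159.9
Step 4: [C₄H₆] = 1/159.9 = 0.006253 M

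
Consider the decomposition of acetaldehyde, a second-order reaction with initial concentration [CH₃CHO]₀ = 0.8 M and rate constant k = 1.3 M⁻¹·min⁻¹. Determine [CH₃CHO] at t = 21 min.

0.03503 M

Step 1: For a second-order reaction: 1/[CH₃CHO] = 1/[CH₃CHO]₀ + kt
Step 2: 1/[CH₃CHO] = 1/0.8 + 1.3 × 21
Step 3: 1/[CH₃CHO] = 1.25 + 27.3 = 28.55
Step 4: [CH₃CHO] = 1/28.55 = 0.03503 M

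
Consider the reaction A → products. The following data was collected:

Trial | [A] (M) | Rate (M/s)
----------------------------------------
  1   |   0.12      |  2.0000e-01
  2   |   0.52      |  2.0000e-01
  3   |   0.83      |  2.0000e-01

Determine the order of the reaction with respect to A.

zeroth order (0)

Step 1: Compare trials - when concentration changes, rate stays constant.
Step 2: rate₂/rate₁ = 2.0000e-01/2.0000e-01 = 1
Step 3: [A]₂/[A]₁ = 0.52/0.12 = 4.333
Step 4: Since rate ratio ≈ (conc ratio)^0, the reaction is zeroth order.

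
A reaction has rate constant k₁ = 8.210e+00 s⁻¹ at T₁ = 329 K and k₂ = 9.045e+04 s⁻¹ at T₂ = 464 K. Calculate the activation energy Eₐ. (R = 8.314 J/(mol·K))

87.5 kJ/mol

Step 1: Use the two-temperature Arrhenius form: ln(k₂/k₁) = -Eₐ/R × (1/T₂ - 1/T₁)
Step 2: ln(k₂/k₁) = ln(9.045e+04/8.210e+00) = ln(11017.1) = 9.3072
Step 3: 1/T₂ - 1/T₁ = 1/464 - 1/329 = -8.843413e-04 K⁻¹
Step 4: Eₐ = -R × ln(k₂/k₁) / (1/T₂ - 1/T₁) = -8.314 × 9.3072 / -8.843413e-04
Step 5: Eₐ = 8.7500e+04 J/mol = 87.5 kJ/mol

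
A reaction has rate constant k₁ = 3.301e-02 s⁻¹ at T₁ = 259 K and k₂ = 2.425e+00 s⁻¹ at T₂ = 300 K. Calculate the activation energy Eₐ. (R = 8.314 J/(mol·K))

67.7 kJ/mol

Step 1: Use the two-temperature Arrhenius form: ln(k₂/k₁) = -Eₐ/R × (1/T₂ - 1/T₁)
Step 2: ln(k₂/k₁) = ln(2.425e+00/3.301e-02) = ln(73.4626) = 4.29678
Step 3: 1/T₂ - 1/T₁ = 1/300 - 1/259 = -5.276705e-04 K⁻¹
Step 4: Eₐ = -R × ln(k₂/k₁) / (1/T₂ - 1/T₁) = -8.314 × 4.29678 / -5.276705e-04
Step 5: Eₐ = 6.7700e+04 J/mol = 67.7 kJ/mol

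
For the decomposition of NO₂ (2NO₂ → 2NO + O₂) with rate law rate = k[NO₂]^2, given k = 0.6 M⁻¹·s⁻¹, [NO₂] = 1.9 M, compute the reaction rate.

2.166 M/s

Step 1: Identify the rate law: rate = k[NO₂]^2
Step 2: Substitute values: rate = 0.6 × (1.9)^2
Step 3: Calculate: rate = 0.6 × 3.61 = 2.166 M/s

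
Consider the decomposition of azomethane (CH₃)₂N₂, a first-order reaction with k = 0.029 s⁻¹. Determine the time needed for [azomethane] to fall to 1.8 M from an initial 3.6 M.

23.9 s

Step 1: For first-order: t = ln([azomethane]₀/[azomethane])/k
Step 2: t = ln(3.6/1.8)/0.029
Step 3: t = ln(2)/0.029
Step 4: t = 0.6931/0.029 = 23.9 s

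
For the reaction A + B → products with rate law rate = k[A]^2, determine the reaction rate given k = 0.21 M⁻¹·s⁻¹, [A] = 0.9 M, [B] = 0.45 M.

0.1701 M/s

Step 1: The rate law is rate = k[A]^2
Step 2: Note that the rate does not depend on [B] (zero order in B).
Step 3: rate = 0.21 × (0.9)^2 = 0.1701 M/s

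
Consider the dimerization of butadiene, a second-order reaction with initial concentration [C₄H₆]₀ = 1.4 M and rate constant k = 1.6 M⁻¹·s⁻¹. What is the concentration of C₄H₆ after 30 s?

0.02053 M

Step 1: For a second-order reaction: 1/[C₄H₆] = 1/[C₄H₆]₀ + kt
Step 2: 1/[C₄H₆] = 1/1.4 + 1.6 × 30
Step 3: 1/[C₄H₆] = 0.7143 + 48 = 48.71
Step 4: [C₄H₆] = 1/48.71 = 0.02053 M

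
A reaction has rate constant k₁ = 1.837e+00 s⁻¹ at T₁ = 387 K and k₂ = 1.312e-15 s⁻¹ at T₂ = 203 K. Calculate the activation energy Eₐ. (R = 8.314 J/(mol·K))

123.8 kJ/mol

Step 1: Use the two-temperature Arrhenius form: ln(k₂/k₁) = -Eₐ/R × (1/T₂ - 1/T₁)
Step 2: ln(k₂/k₁) = ln(1.312e-15/1.837e+00) = ln(7.14208e-16) = -34.8754
Step 3: 1/T₂ - 1/T₁ = 1/203 - 1/387 = 2.342129e-03 K⁻¹
Step 4: Eₐ = -R × ln(k₂/k₁) / (1/T₂ - 1/T₁) = -8.314 × -34.8754 / 2.342129e-03
Step 5: Eₐ = 1.2380e+05 J/mol = 123.8 kJ/mol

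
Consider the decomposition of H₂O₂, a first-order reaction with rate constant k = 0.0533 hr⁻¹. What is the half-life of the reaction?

13 hr

Step 1: For a first-order reaction, t₁/₂ = ln(2)/k
Step 2: t₁/₂ = ln(2)/0.0533
Step 3: t₁/₂ = 0.6931/0.0533 = 13 hr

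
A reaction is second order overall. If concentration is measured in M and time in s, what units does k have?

M⁻¹·s⁻¹

Step 1: For overall order n, rate = k × (concentration)^n.
Step 2: Rate has units M·s⁻¹; concentration term has units M^2.
Step 3: k = rate / (concentration)^n, so units of k = M^(1-2)·s⁻¹ = M⁻¹·s⁻¹.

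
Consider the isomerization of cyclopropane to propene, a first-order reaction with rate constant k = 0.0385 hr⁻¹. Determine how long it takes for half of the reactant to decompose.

18 hr

Step 1: For a first-order reaction, t₁/₂ = ln(2)/k
Step 2: t₁/₂ = ln(2)/0.0385
Step 3: t₁/₂ = 0.6931/0.0385 = 18 hr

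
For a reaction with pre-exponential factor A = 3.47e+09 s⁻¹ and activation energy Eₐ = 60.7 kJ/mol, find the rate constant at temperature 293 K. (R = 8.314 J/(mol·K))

5.23e-02 s⁻¹

Step 1: Use the Arrhenius equation: k = A × exp(-Eₐ/RT)
Step 2: Convert Eₐ to J/mol: 60.7 kJ/mol = 60700 J/mol
Step 3: Calculate the exponent: -Eₐ/(RT) = -60700/(8.314 × 293) = -24.91788
Step 4: k = 3.47e+09 × exp(-24.91788)
Step 5: k = 3.47e+09 × 1.50766e-11 = 5.2316e-02 s⁻¹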